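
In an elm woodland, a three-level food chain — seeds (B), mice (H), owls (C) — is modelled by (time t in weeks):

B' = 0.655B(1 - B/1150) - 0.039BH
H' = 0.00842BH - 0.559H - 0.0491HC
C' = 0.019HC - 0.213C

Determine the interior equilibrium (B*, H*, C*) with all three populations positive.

B* ≈ 382, H* ≈ 11.2, C* ≈ 54.2

From dC/dt = 0: 0.019H* = 0.213, so H* = 11.2.
From dB/dt = 0: 0.655(1 - B*/1150) = 0.039·11.2, giving B* = 1150·(1 - 0.667) = 382.
From dH/dt = 0: 0.00842·382 - 0.559 = 0.0491C*, so C* = 2.66/0.0491 = 54.2.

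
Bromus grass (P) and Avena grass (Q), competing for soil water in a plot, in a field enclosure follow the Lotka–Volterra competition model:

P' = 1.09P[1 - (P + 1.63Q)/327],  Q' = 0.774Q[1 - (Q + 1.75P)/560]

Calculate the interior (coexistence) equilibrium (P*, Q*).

P* ≈ 316, Q* ≈ 6.61

Setting both brackets to zero gives the nullclines P + 1.63Q = 327 and 1.75P + Q = 560.
Substituting Q = 560 - 1.75P into the first: P(1 - 1.63·1.75) = 327 - 1.63·560.
So P* = -586/-1.85 = 316, and then Q* = 560 - 1.75·316 = 6.61.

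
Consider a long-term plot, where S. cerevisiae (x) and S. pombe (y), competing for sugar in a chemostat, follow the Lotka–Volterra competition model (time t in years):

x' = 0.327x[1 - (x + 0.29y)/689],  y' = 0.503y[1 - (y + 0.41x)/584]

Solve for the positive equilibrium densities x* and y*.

x* ≈ 590, y* ≈ 342

Setting both brackets to zero gives the nullclines x + 0.29y = 689 and 0.41x + y = 584.
Substituting y = 584 - 0.41x into the first: x(1 - 0.29·0.41) = 689 - 0.29·584.
So x* = 520/0.881 = 590, and then y* = 584 - 0.41·590 = 342.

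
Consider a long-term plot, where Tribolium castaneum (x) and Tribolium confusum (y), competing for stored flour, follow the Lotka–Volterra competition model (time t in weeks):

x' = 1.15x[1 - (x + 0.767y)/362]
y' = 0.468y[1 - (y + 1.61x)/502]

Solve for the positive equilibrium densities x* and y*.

x* ≈ 98.1, y* ≈ 344

Setting both brackets to zero gives the nullclines x + 0.767y = 362 and 1.61x + y = 502.
Substituting y = 502 - 1.61x into the first: x(1 - 0.767·1.61) = 362 - 0.767·502.
So x* = -23/-0.235 = 98.1, and then y* = 502 - 1.61·98.1 = 344.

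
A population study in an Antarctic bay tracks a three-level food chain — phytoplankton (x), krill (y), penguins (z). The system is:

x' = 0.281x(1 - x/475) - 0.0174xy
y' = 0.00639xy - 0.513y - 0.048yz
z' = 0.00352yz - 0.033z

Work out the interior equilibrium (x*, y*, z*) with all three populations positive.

From dz/dt = 0: 0.00352y* = 0.033, so y* = 9.38.
From dx/dt = 0: 0.281(1 - x*/475) = 0.0174·9.38, giving x* = 475·(1 - 0.581) = 199.
From dy/dt = 0: 0.00639·199 - 0.513 = 0.048z*, so z* = 0.76/0.048 = 15.8.

x* ≈ 199, y* ≈ 9.38, z* ≈ 15.8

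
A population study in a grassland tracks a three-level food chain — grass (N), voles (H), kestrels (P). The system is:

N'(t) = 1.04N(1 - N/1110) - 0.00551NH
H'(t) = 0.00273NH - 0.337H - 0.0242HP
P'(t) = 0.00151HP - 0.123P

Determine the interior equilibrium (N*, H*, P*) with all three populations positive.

N* ≈ 631, H* ≈ 81.5, P* ≈ 57.3

From dP/dt = 0: 0.00151H* = 0.123, so H* = 81.5.
From dN/dt = 0: 1.04(1 - N*/1110) = 0.00551·81.5, giving N* = 1110·(1 - 0.432) = 631.
From dH/dt = 0: 0.00273·631 - 0.337 = 0.0242P*, so P* = 1.39/0.0242 = 57.3.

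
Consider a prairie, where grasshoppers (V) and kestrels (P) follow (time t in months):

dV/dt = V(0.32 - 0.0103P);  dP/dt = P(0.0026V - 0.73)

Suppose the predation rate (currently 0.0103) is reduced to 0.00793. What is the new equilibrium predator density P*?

P* ≈ 40.4

At the interior fixed point, setting dV/dt = 0 with V > 0 fixes P* = (prey growth rate)/(VP coefficient) — independent of the other coefficients.
With the change, P* = 0.32/0.00793 = 40.4; it rises from 31.1.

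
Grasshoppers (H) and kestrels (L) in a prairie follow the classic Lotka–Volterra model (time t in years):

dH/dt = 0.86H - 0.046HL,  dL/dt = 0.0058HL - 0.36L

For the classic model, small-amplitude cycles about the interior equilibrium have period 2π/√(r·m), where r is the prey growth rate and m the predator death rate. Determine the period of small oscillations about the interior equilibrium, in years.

Here r = 0.86 and m = 0.36, so r·m = 0.31.
ω = √0.31 = 0.556 per year, hence T = 2π/ω ≈ 11.3 years.

T ≈ 11.3 years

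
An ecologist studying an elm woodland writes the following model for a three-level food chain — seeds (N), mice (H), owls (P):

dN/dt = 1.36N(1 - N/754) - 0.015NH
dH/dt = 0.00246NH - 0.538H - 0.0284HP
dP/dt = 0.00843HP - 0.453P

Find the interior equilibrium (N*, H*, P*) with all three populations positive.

From dP/dt = 0: 0.00843H* = 0.453, so H* = 53.7.
From dN/dt = 0: 1.36(1 - N*/754) = 0.015·53.7, giving N* = 754·(1 - 0.593) = 307.
From dH/dt = 0: 0.00246·307 - 0.538 = 0.0284P*, so P* = 0.218/0.0284 = 7.66.

N* ≈ 307, H* ≈ 53.7, P* ≈ 7.66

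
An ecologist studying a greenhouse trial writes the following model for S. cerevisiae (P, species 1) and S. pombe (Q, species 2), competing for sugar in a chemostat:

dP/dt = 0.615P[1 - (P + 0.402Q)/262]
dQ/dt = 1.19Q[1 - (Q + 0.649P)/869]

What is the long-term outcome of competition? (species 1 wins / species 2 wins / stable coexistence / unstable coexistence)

species 2 excludes species 1

Compare the nullcline intercepts: K1/α12 = 262/0.402 = 652 < K2 = 869; K2/α21 = 869/0.649 = 1340 > K1 = 262.
Since the inequalities point opposite ways, species 2 can invade but species 1 cannot.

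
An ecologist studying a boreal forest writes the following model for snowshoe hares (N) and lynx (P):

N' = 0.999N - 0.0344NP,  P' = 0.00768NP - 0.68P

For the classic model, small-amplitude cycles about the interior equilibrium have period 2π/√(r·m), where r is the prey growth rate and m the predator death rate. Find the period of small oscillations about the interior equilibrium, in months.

T ≈ 7.62 months

Here r = 0.999 and m = 0.68, so r·m = 0.679.
ω = √0.679 = 0.824 per month, hence T = 2π/ω ≈ 7.62 months.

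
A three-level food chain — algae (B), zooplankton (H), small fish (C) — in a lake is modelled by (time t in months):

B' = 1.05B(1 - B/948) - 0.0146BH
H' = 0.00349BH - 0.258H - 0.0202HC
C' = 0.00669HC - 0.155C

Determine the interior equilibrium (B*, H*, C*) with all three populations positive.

From dC/dt = 0: 0.00669H* = 0.155, so H* = 23.2.
From dB/dt = 0: 1.05(1 - B*/948) = 0.0146·23.2, giving B* = 948·(1 - 0.322) = 643.
From dH/dt = 0: 0.00349·643 - 0.258 = 0.0202C*, so C* = 1.98/0.0202 = 98.3.

B* ≈ 643, H* ≈ 23.2, C* ≈ 98.3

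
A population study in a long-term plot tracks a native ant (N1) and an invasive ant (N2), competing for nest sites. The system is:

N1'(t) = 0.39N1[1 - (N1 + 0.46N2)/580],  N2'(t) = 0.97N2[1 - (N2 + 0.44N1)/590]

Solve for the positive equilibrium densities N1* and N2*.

N1* ≈ 387, N2* ≈ 420

Setting both brackets to zero gives the nullclines N1 + 0.46N2 = 580 and 0.44N1 + N2 = 590.
Substituting N2 = 590 - 0.44N1 into the first: N1(1 - 0.46·0.44) = 580 - 0.46·590.
So N1* = 309/0.798 = 387, and then N2* = 590 - 0.44·387 = 420.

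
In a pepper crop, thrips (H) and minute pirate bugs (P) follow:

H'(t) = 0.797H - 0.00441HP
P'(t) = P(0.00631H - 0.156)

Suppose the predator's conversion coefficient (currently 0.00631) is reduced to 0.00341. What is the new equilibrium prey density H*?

H* ≈ 45.7

At the interior fixed point, setting dP/dt = 0 with P > 0 fixes H* = (predator death rate)/(HP coefficient) — independent of the other coefficients.
With the change, H* = 0.156/0.00341 = 45.7; it rises from 24.7.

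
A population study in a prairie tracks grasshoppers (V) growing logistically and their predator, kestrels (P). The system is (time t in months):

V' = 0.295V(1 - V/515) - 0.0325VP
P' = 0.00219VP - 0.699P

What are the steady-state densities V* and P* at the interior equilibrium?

V* ≈ 319, P* ≈ 3.45

From dP/dt = 0 with P > 0: 0.00219V* = 0.699, so V* = 319.
Substitute into dV/dt = 0: 0.295(1 - 319/515) = 0.0325P*.
The bracket is 0.38, giving P* = 0.112/0.0325 = 3.45.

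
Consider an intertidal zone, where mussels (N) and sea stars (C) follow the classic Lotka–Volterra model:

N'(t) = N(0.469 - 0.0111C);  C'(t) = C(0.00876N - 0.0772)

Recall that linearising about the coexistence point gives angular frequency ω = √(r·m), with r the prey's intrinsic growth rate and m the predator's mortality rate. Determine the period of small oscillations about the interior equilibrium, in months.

Here r = 0.469 and m = 0.0772, so r·m = 0.0362.
ω = √0.0362 = 0.19 per month, hence T = 2π/ω ≈ 33 months.

T ≈ 33 months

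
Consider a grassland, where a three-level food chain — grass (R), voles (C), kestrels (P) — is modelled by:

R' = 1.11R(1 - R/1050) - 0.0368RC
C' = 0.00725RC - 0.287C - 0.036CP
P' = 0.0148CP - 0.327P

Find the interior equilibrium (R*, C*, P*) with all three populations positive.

From dP/dt = 0: 0.0148C* = 0.327, so C* = 22.1.
From dR/dt = 0: 1.11(1 - R*/1050) = 0.0368·22.1, giving R* = 1050·(1 - 0.733) = 281.
From dC/dt = 0: 0.00725·281 - 0.287 = 0.036P*, so P* = 1.75/0.036 = 48.6.

R* ≈ 281, C* ≈ 22.1, P* ≈ 48.6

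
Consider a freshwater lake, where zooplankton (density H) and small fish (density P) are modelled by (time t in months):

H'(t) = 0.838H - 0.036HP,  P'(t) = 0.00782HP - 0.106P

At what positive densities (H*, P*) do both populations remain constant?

H* ≈ 13.6, P* ≈ 23.3

Set dP/dt = 0 with P > 0: 0.00782H - 0.106 = 0, so H* = 0.106/0.00782 = 13.6.
Set dH/dt = 0 with H > 0: 0.838 - 0.036P = 0, so P* = 0.838/0.036 = 23.3.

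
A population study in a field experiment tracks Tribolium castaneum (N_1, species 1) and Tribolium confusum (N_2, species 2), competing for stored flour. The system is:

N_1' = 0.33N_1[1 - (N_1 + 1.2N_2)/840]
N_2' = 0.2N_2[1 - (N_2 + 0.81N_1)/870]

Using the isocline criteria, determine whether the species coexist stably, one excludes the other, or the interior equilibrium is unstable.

species 2 excludes species 1

Compare the nullcline intercepts: K1/α12 = 840/1.2 = 700 < K2 = 870; K2/α21 = 870/0.81 = 1070 > K1 = 840.
Since the inequalities point opposite ways, species 2 can invade but species 1 cannot.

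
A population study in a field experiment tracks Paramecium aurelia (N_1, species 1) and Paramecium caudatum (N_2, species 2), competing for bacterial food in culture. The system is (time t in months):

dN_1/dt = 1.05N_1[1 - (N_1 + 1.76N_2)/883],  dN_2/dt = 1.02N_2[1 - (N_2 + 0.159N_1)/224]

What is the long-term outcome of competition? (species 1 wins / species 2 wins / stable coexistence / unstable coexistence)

Compare the nullcline intercepts: K1/α12 = 883/1.76 = 502 > K2 = 224; K2/α21 = 224/0.159 = 1410 > K1 = 883.
Since both inequalities hold, each species can invade when rare, so the interior equilibrium is stable.

stable coexistence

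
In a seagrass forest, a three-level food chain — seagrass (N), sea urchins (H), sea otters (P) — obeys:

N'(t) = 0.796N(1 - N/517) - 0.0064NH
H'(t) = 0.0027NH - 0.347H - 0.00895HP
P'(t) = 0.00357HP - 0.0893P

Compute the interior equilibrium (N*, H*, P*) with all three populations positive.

N* ≈ 413, H* ≈ 25, P* ≈ 85.8

From dP/dt = 0: 0.00357H* = 0.0893, so H* = 25.
From dN/dt = 0: 0.796(1 - N*/517) = 0.0064·25, giving N* = 517·(1 - 0.201) = 413.
From dH/dt = 0: 0.0027·413 - 0.347 = 0.00895P*, so P* = 0.768/0.00895 = 85.8.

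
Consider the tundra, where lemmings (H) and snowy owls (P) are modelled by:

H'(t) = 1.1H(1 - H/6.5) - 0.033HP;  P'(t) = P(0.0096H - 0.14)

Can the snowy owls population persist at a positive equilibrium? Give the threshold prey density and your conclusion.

The predator equation gives dP/dt > 0 only when H > 0.14/0.0096 = 14.6.
Without the predator, H → K = 6.5. Since 6.5 < 14.6, the predator cannot invade.

Threshold H = 14.6; K < 14.6, so no, the predator goes extinct.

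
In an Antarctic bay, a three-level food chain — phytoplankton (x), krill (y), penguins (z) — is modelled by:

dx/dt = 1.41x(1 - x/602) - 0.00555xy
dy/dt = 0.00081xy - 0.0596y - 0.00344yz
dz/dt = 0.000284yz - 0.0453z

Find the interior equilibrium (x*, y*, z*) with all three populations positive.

From dz/dt = 0: 0.000284y* = 0.0453, so y* = 160.
From dx/dt = 0: 1.41(1 - x*/602) = 0.00555·160, giving x* = 602·(1 - 0.628) = 224.
From dy/dt = 0: 0.00081·224 - 0.0596 = 0.00344z*, so z* = 0.122/0.00344 = 35.4.

x* ≈ 224, y* ≈ 160, z* ≈ 35.4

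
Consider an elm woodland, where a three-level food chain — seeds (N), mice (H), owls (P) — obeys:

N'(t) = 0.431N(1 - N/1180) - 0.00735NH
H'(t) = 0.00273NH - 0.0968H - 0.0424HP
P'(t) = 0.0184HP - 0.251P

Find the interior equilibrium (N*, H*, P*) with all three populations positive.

From dP/dt = 0: 0.0184H* = 0.251, so H* = 13.6.
From dN/dt = 0: 0.431(1 - N*/1180) = 0.00735·13.6, giving N* = 1180·(1 - 0.233) = 905.
From dH/dt = 0: 0.00273·905 - 0.0968 = 0.0424P*, so P* = 2.38/0.0424 = 56.

N* ≈ 905, H* ≈ 13.6, P* ≈ 56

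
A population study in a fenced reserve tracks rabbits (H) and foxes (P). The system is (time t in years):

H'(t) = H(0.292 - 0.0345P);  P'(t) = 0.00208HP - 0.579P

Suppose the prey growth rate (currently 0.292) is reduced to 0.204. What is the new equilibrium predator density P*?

P* ≈ 5.91

At the interior fixed point, setting dH/dt = 0 with H > 0 fixes P* = (prey growth rate)/(HP coefficient) — independent of the other coefficients.
With the change, P* = 0.204/0.0345 = 5.91; it falls from 8.46.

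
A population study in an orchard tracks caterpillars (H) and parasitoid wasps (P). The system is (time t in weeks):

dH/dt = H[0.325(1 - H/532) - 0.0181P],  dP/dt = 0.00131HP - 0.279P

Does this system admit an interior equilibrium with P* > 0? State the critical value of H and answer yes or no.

The predator equation gives dP/dt > 0 only when H > 0.279/0.00131 = 213.
Without the predator, H → K = 532. Since 532 > 213, the predator can invade and persist.

Threshold H = 213; K > 213, so yes, the predator persists.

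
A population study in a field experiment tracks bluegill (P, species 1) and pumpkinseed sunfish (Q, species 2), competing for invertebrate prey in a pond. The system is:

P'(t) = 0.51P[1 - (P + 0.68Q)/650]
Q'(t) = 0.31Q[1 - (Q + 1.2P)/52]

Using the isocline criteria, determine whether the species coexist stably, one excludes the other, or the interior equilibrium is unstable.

Compare the nullcline intercepts: K1/α12 = 650/0.68 = 956 > K2 = 52; K2/α21 = 52/1.2 = 43.3 < K1 = 650.
Since the inequalities point opposite ways, species 1 can invade but species 2 cannot.

species 1 excludes species 2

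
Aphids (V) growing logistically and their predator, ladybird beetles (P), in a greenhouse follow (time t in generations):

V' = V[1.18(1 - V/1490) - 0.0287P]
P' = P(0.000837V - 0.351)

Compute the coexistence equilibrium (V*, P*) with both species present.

From dP/dt = 0 with P > 0: 0.000837V* = 0.351, so V* = 419.
Substitute into dV/dt = 0: 1.18(1 - 419/1490) = 0.0287P*.
The bracket is 0.719, giving P* = 0.848/0.0287 = 29.5.

V* ≈ 419, P* ≈ 29.5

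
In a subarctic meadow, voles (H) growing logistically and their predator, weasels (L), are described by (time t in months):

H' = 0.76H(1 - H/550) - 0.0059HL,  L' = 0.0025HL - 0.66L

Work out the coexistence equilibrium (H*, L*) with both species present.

From dL/dt = 0 with L > 0: 0.0025H* = 0.66, so H* = 264.
Substitute into dH/dt = 0: 0.76(1 - 264/550) = 0.0059L*.
The bracket is 0.52, giving L* = 0.395/0.0059 = 67.

H* ≈ 264, L* ≈ 67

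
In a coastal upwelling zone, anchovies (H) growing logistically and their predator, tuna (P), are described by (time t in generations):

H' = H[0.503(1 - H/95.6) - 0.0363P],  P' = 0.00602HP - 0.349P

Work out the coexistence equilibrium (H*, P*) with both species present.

H* ≈ 58, P* ≈ 5.45

From dP/dt = 0 with P > 0: 0.00602H* = 0.349, so H* = 58.
Substitute into dH/dt = 0: 0.503(1 - 58/95.6) = 0.0363P*.
The bracket is 0.394, giving P* = 0.198/0.0363 = 5.45.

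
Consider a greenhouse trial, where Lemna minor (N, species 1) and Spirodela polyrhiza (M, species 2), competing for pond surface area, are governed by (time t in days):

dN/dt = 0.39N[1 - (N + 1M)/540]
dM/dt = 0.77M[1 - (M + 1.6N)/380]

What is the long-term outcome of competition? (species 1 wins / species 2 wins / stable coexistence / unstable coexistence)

Compare the nullcline intercepts: K1/α12 = 540/1 = 540 > K2 = 380; K2/α21 = 380/1.6 = 238 < K1 = 540.
Since the inequalities point opposite ways, species 1 can invade but species 2 cannot.

species 1 excludes species 2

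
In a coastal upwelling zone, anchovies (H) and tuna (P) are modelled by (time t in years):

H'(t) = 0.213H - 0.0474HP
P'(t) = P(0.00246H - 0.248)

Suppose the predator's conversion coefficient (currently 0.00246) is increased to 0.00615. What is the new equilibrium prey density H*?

At the interior fixed point, setting dP/dt = 0 with P > 0 fixes H* = (predator death rate)/(HP coefficient) — independent of the other coefficients.
With the change, H* = 0.248/0.00615 = 40.3; it falls from 101.

H* ≈ 40.3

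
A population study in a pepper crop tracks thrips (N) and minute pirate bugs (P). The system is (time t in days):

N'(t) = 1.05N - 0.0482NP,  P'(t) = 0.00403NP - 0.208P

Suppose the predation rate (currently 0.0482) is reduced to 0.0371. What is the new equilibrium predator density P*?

At the interior fixed point, setting dN/dt = 0 with N > 0 fixes P* = (prey growth rate)/(NP coefficient) — independent of the other coefficients.
With the change, P* = 1.05/0.0371 = 28.3; it rises from 21.8.

P* ≈ 28.3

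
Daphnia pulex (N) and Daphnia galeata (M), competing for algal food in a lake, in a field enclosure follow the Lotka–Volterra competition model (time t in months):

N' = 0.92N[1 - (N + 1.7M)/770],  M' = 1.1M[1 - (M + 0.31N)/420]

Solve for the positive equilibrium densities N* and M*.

Setting both brackets to zero gives the nullclines N + 1.7M = 770 and 0.31N + M = 420.
Substituting M = 420 - 0.31N into the first: N(1 - 1.7·0.31) = 770 - 1.7·420.
So N* = 56/0.473 = 118, and then M* = 420 - 0.31·118 = 383.

N* ≈ 118, M* ≈ 383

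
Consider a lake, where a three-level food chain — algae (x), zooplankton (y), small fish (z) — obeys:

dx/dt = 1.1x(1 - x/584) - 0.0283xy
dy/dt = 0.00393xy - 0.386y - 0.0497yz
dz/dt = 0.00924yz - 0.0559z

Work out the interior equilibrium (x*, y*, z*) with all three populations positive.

From dz/dt = 0: 0.00924y* = 0.0559, so y* = 6.05.
From dx/dt = 0: 1.1(1 - x*/584) = 0.0283·6.05, giving x* = 584·(1 - 0.156) = 493.
From dy/dt = 0: 0.00393·493 - 0.386 = 0.0497z*, so z* = 1.55/0.0497 = 31.2.

x* ≈ 493, y* ≈ 6.05, z* ≈ 31.2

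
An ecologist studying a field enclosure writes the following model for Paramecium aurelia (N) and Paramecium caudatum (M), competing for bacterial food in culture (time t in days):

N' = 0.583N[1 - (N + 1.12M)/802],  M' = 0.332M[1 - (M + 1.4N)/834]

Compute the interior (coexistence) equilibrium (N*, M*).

Setting both brackets to zero gives the nullclines N + 1.12M = 802 and 1.4N + M = 834.
Substituting M = 834 - 1.4N into the first: N(1 - 1.12·1.4) = 802 - 1.12·834.
So N* = -132/-0.568 = 233, and then M* = 834 - 1.4·233 = 508.

N* ≈ 233, M* ≈ 508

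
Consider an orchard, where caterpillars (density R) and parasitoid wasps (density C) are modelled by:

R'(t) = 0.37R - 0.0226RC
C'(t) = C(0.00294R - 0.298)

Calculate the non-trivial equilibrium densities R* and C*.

Set dC/dt = 0 with C > 0: 0.00294R - 0.298 = 0, so R* = 0.298/0.00294 = 101.
Set dR/dt = 0 with R > 0: 0.37 - 0.0226C = 0, so C* = 0.37/0.0226 = 16.4.

R* ≈ 101, C* ≈ 16.4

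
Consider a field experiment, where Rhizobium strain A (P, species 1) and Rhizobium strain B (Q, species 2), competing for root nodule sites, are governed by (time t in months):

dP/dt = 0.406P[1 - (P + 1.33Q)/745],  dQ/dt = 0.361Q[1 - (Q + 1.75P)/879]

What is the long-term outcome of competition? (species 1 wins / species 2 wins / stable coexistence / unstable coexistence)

Compare the nullcline intercepts: K1/α12 = 745/1.33 = 560 < K2 = 879; K2/α21 = 879/1.75 = 502 < K1 = 745.
Since both are reversed, neither can invade when rare; the interior point is a saddle.

unstable coexistence (outcome depends on initial conditions)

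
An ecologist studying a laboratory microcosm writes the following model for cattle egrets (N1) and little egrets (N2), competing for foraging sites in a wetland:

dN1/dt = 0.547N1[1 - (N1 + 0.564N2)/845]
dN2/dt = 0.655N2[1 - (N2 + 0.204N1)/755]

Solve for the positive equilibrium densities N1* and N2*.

Setting both brackets to zero gives the nullclines N1 + 0.564N2 = 845 and 0.204N1 + N2 = 755.
Substituting N2 = 755 - 0.204N1 into the first: N1(1 - 0.564·0.204) = 845 - 0.564·755.
So N1* = 419/0.885 = 474, and then N2* = 755 - 0.204·474 = 658.

N1* ≈ 474, N2* ≈ 658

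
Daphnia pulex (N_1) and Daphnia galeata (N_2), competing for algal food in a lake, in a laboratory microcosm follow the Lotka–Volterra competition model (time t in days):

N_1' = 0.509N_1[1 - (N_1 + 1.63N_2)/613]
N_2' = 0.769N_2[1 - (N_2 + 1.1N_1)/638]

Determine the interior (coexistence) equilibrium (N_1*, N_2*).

Setting both brackets to zero gives the nullclines N_1 + 1.63N_2 = 613 and 1.1N_1 + N_2 = 638.
Substituting N_2 = 638 - 1.1N_1 into the first: N_1(1 - 1.63·1.1) = 613 - 1.63·638.
So N_1* = -427/-0.793 = 538, and then N_2* = 638 - 1.1·538 = 45.8.

N_1* ≈ 538, N_2* ≈ 45.8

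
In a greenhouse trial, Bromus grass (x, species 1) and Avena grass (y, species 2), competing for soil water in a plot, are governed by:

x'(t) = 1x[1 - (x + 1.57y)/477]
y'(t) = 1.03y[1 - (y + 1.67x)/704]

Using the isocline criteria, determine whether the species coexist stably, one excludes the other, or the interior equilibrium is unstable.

Compare the nullcline intercepts: K1/α12 = 477/1.57 = 304 < K2 = 704; K2/α21 = 704/1.67 = 422 < K1 = 477.
Since both are reversed, neither can invade when rare; the interior point is a saddle.

unstable coexistence (outcome depends on initial conditions)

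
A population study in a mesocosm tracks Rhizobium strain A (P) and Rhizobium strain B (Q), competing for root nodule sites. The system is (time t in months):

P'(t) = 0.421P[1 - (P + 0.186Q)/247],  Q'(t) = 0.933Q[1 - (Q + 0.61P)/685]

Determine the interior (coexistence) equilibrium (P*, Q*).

P* ≈ 135, Q* ≈ 603

Setting both brackets to zero gives the nullclines P + 0.186Q = 247 and 0.61P + Q = 685.
Substituting Q = 685 - 0.61P into the first: P(1 - 0.186·0.61) = 247 - 0.186·685.
So P* = 120/0.887 = 135, and then Q* = 685 - 0.61·135 = 603.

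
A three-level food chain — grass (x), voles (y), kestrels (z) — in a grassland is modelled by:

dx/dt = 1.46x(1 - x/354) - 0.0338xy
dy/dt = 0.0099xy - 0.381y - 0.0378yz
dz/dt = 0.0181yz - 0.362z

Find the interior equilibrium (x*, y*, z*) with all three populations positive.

From dz/dt = 0: 0.0181y* = 0.362, so y* = 20.
From dx/dt = 0: 1.46(1 - x*/354) = 0.0338·20, giving x* = 354·(1 - 0.463) = 190.
From dy/dt = 0: 0.0099·190 - 0.381 = 0.0378z*, so z* = 1.5/0.0378 = 39.7.

x* ≈ 190, y* ≈ 20, z* ≈ 39.7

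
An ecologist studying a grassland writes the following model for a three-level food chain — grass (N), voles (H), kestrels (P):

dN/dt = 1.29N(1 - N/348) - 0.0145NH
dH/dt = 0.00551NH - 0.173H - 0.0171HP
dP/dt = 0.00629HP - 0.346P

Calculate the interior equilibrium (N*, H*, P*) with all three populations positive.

N* ≈ 133, H* ≈ 55, P* ≈ 32.7

From dP/dt = 0: 0.00629H* = 0.346, so H* = 55.
From dN/dt = 0: 1.29(1 - N*/348) = 0.0145·55, giving N* = 348·(1 - 0.618) = 133.
From dH/dt = 0: 0.00551·133 - 0.173 = 0.0171P*, so P* = 0.559/0.0171 = 32.7.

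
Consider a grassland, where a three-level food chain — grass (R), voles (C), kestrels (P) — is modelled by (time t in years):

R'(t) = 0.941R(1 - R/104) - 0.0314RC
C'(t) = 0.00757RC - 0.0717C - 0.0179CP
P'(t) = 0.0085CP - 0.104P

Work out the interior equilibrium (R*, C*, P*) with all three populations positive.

From dP/dt = 0: 0.0085C* = 0.104, so C* = 12.2.
From dR/dt = 0: 0.941(1 - R*/104) = 0.0314·12.2, giving R* = 104·(1 - 0.408) = 61.5.
From dC/dt = 0: 0.00757·61.5 - 0.0717 = 0.0179P*, so P* = 0.394/0.0179 = 22.

R* ≈ 61.5, C* ≈ 12.2, P* ≈ 22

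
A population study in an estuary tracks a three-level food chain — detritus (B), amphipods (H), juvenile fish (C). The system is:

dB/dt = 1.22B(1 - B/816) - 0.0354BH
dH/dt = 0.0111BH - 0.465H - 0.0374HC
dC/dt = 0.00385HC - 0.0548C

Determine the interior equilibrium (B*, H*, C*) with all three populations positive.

B* ≈ 479, H* ≈ 14.2, C* ≈ 130

From dC/dt = 0: 0.00385H* = 0.0548, so H* = 14.2.
From dB/dt = 0: 1.22(1 - B*/816) = 0.0354·14.2, giving B* = 816·(1 - 0.413) = 479.
From dH/dt = 0: 0.0111·479 - 0.465 = 0.0374C*, so C* = 4.85/0.0374 = 130.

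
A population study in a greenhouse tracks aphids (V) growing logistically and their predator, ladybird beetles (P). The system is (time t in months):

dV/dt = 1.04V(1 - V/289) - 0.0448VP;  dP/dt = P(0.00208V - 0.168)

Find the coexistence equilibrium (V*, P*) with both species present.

From dP/dt = 0 with P > 0: 0.00208V* = 0.168, so V* = 80.8.
Substitute into dV/dt = 0: 1.04(1 - 80.8/289) = 0.0448P*.
The bracket is 0.721, giving P* = 0.749/0.0448 = 16.7.

V* ≈ 80.8, P* ≈ 16.7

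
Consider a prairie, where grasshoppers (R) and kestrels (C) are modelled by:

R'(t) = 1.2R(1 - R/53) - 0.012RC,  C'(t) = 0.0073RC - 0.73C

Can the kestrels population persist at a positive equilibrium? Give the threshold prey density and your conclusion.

The predator equation gives dC/dt > 0 only when R > 0.73/0.0073 = 100.
Without the predator, R → K = 53. Since 53 < 100, the predator cannot invade.

Threshold R = 100; K < 100, so no, the predator goes extinct.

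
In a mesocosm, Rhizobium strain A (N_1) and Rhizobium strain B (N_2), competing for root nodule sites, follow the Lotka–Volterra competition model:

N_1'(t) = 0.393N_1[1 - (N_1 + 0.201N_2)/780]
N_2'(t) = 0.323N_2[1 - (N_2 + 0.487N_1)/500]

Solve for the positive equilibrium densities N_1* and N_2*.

Setting both brackets to zero gives the nullclines N_1 + 0.201N_2 = 780 and 0.487N_1 + N_2 = 500.
Substituting N_2 = 500 - 0.487N_1 into the first: N_1(1 - 0.201·0.487) = 780 - 0.201·500.
So N_1* = 680/0.902 = 753, and then N_2* = 500 - 0.487·753 = 133.

N_1* ≈ 753, N_2* ≈ 133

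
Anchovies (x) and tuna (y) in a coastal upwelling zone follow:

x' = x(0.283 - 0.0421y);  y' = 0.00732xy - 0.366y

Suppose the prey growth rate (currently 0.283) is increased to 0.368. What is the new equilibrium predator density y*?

y* ≈ 8.74

At the interior fixed point, setting dx/dt = 0 with x > 0 fixes y* = (prey growth rate)/(xy coefficient) — independent of the other coefficients.
With the change, y* = 0.368/0.0421 = 8.74; it rises from 6.72.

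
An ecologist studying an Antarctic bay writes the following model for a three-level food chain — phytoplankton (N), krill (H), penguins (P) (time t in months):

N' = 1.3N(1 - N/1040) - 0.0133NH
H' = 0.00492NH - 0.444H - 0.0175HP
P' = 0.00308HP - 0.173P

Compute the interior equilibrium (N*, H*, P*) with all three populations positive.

N* ≈ 442, H* ≈ 56.2, P* ≈ 99

From dP/dt = 0: 0.00308H* = 0.173, so H* = 56.2.
From dN/dt = 0: 1.3(1 - N*/1040) = 0.0133·56.2, giving N* = 1040·(1 - 0.575) = 442.
From dH/dt = 0: 0.00492·442 - 0.444 = 0.0175P*, so P* = 1.73/0.0175 = 99.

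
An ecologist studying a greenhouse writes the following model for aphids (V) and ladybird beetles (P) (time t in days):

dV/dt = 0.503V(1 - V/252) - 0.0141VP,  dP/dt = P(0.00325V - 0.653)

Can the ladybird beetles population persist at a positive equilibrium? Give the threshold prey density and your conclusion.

The predator equation gives dP/dt > 0 only when V > 0.653/0.00325 = 201.
Without the predator, V → K = 252. Since 252 > 201, the predator can invade and persist.

Threshold V = 201; K > 201, so yes, the predator persists.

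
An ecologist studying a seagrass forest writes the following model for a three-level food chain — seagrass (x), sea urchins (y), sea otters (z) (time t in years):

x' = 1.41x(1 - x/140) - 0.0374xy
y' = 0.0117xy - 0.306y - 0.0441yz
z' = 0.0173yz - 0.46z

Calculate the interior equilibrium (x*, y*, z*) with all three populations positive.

From dz/dt = 0: 0.0173y* = 0.46, so y* = 26.6.
From dx/dt = 0: 1.41(1 - x*/140) = 0.0374·26.6, giving x* = 140·(1 - 0.705) = 41.3.
From dy/dt = 0: 0.0117·41.3 - 0.306 = 0.0441z*, so z* = 0.177/0.0441 = 4.01.

x* ≈ 41.3, y* ≈ 26.6, z* ≈ 4.01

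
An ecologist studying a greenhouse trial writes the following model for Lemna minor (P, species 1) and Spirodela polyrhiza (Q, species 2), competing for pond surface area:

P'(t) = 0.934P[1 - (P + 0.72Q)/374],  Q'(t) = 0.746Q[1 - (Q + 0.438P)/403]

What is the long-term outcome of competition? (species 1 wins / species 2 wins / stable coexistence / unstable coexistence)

stable coexistence

Compare the nullcline intercepts: K1/α12 = 374/0.72 = 519 > K2 = 403; K2/α21 = 403/0.438 = 920 > K1 = 374.
Since both inequalities hold, each species can invade when rare, so the interior equilibrium is stable.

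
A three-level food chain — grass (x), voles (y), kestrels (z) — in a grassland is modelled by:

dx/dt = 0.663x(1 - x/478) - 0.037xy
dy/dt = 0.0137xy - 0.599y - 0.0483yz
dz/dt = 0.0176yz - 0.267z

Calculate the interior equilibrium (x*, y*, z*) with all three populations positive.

From dz/dt = 0: 0.0176y* = 0.267, so y* = 15.2.
From dx/dt = 0: 0.663(1 - x*/478) = 0.037·15.2, giving x* = 478·(1 - 0.847) = 73.3.
From dy/dt = 0: 0.0137·73.3 - 0.599 = 0.0483z*, so z* = 0.405/0.0483 = 8.39.

x* ≈ 73.3, y* ≈ 15.2, z* ≈ 8.39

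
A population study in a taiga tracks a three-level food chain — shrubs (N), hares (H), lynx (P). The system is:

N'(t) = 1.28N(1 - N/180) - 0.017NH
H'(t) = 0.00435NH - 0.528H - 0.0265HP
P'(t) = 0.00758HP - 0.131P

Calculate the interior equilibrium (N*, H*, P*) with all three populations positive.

From dP/dt = 0: 0.00758H* = 0.131, so H* = 17.3.
From dN/dt = 0: 1.28(1 - N*/180) = 0.017·17.3, giving N* = 180·(1 - 0.23) = 139.
From dH/dt = 0: 0.00435·139 - 0.528 = 0.0265P*, so P* = 0.0753/0.0265 = 2.84.

N* ≈ 139, H* ≈ 17.3, P* ≈ 2.84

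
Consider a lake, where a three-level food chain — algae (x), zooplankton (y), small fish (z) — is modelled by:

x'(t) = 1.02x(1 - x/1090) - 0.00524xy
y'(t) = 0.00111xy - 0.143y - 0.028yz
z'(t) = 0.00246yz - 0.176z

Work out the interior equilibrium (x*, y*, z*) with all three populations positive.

From dz/dt = 0: 0.00246y* = 0.176, so y* = 71.5.
From dx/dt = 0: 1.02(1 - x*/1090) = 0.00524·71.5, giving x* = 1090·(1 - 0.368) = 689.
From dy/dt = 0: 0.00111·689 - 0.143 = 0.028z*, so z* = 0.622/0.028 = 22.2.

x* ≈ 689, y* ≈ 71.5, z* ≈ 22.2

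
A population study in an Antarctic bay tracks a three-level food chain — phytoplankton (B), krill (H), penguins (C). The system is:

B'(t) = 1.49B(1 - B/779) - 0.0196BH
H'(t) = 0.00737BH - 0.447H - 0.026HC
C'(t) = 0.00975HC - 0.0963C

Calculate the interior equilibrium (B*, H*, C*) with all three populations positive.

B* ≈ 678, H* ≈ 9.88, C* ≈ 175

From dC/dt = 0: 0.00975H* = 0.0963, so H* = 9.88.
From dB/dt = 0: 1.49(1 - B*/779) = 0.0196·9.88, giving B* = 779·(1 - 0.13) = 678.
From dH/dt = 0: 0.00737·678 - 0.447 = 0.026C*, so C* = 4.55/0.026 = 175.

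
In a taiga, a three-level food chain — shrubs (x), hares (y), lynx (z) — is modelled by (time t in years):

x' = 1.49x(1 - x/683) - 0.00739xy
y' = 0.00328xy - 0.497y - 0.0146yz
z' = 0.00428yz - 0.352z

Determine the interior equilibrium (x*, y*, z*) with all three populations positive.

From dz/dt = 0: 0.00428y* = 0.352, so y* = 82.2.
From dx/dt = 0: 1.49(1 - x*/683) = 0.00739·82.2, giving x* = 683·(1 - 0.408) = 404.
From dy/dt = 0: 0.00328·404 - 0.497 = 0.0146z*, so z* = 0.829/0.0146 = 56.8.

x* ≈ 404, y* ≈ 82.2, z* ≈ 56.8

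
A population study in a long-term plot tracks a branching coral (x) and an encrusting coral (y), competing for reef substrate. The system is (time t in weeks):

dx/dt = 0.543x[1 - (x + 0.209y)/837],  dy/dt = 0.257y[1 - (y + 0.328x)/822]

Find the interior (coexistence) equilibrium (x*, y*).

x* ≈ 714, y* ≈ 588

Setting both brackets to zero gives the nullclines x + 0.209y = 837 and 0.328x + y = 822.
Substituting y = 822 - 0.328x into the first: x(1 - 0.209·0.328) = 837 - 0.209·822.
So x* = 665/0.931 = 714, and then y* = 822 - 0.328·714 = 588.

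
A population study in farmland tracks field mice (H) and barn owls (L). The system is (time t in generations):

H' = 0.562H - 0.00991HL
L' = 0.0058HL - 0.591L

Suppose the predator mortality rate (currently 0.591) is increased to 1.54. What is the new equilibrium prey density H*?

At the interior fixed point, setting dL/dt = 0 with L > 0 fixes H* = (predator death rate)/(HL coefficient) — independent of the other coefficients.
With the change, H* = 1.54/0.0058 = 266; it rises from 102.

H* ≈ 266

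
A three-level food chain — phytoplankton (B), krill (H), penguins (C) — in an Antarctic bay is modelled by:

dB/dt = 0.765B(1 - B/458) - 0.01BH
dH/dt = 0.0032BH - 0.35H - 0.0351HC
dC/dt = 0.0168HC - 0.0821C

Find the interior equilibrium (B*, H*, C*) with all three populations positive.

B* ≈ 429, H* ≈ 4.89, C* ≈ 29.1

From dC/dt = 0: 0.0168H* = 0.0821, so H* = 4.89.
From dB/dt = 0: 0.765(1 - B*/458) = 0.01·4.89, giving B* = 458·(1 - 0.0639) = 429.
From dH/dt = 0: 0.0032·429 - 0.35 = 0.0351C*, so C* = 1.02/0.0351 = 29.1.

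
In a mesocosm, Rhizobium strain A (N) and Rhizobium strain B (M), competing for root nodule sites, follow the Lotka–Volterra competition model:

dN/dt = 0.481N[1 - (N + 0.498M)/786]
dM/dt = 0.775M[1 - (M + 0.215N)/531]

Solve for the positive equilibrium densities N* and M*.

N* ≈ 584, M* ≈ 405

Setting both brackets to zero gives the nullclines N + 0.498M = 786 and 0.215N + M = 531.
Substituting M = 531 - 0.215N into the first: N(1 - 0.498·0.215) = 786 - 0.498·531.
So N* = 522/0.893 = 584, and then M* = 531 - 0.215·584 = 405.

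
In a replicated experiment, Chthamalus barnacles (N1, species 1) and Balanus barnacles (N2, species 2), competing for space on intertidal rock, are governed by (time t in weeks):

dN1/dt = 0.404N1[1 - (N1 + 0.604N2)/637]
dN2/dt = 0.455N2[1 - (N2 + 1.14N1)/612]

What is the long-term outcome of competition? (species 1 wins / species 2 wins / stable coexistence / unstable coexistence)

species 1 excludes species 2

Compare the nullcline intercepts: K1/α12 = 637/0.604 = 1050 > K2 = 612; K2/α21 = 612/1.14 = 537 < K1 = 637.
Since the inequalities point opposite ways, species 1 can invade but species 2 cannot.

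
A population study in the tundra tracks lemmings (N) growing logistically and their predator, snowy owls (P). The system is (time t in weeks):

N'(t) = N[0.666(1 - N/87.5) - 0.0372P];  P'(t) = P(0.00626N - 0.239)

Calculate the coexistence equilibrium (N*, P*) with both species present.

N* ≈ 38.2, P* ≈ 10.1

From dP/dt = 0 with P > 0: 0.00626N* = 0.239, so N* = 38.2.
Substitute into dN/dt = 0: 0.666(1 - 38.2/87.5) = 0.0372P*.
The bracket is 0.564, giving P* = 0.375/0.0372 = 10.1.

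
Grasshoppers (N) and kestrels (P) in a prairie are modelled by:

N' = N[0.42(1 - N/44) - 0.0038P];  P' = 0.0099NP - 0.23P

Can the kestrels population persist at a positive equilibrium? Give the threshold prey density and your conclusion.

Threshold N = 23.2; K > 23.2, so yes, the predator persists.

The predator equation gives dP/dt > 0 only when N > 0.23/0.0099 = 23.2.
Without the predator, N → K = 44. Since 44 > 23.2, the predator can invade and persist.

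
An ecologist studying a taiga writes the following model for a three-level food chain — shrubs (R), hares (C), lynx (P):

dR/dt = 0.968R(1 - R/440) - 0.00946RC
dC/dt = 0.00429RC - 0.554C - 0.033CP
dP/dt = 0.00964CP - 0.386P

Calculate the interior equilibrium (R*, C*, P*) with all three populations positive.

From dP/dt = 0: 0.00964C* = 0.386, so C* = 40.
From dR/dt = 0: 0.968(1 - R*/440) = 0.00946·40, giving R* = 440·(1 - 0.391) = 268.
From dC/dt = 0: 0.00429·268 - 0.554 = 0.033P*, so P* = 0.595/0.033 = 18.

R* ≈ 268, C* ≈ 40, P* ≈ 18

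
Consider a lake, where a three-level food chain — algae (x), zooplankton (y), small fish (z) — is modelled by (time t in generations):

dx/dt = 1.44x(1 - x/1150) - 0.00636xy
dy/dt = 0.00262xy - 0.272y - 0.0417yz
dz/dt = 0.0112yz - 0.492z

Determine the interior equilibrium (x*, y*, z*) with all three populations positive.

x* ≈ 927, y* ≈ 43.9, z* ≈ 51.7

From dz/dt = 0: 0.0112y* = 0.492, so y* = 43.9.
From dx/dt = 0: 1.44(1 - x*/1150) = 0.00636·43.9, giving x* = 1150·(1 - 0.194) = 927.
From dy/dt = 0: 0.00262·927 - 0.272 = 0.0417z*, so z* = 2.16/0.0417 = 51.7.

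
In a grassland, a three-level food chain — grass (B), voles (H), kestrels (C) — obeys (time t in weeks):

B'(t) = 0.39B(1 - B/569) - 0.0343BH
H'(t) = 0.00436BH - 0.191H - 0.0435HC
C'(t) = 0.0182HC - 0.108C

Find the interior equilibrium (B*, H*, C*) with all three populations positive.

B* ≈ 272, H* ≈ 5.93, C* ≈ 22.9

From dC/dt = 0: 0.0182H* = 0.108, so H* = 5.93.
From dB/dt = 0: 0.39(1 - B*/569) = 0.0343·5.93, giving B* = 569·(1 - 0.522) = 272.
From dH/dt = 0: 0.00436·272 - 0.191 = 0.0435C*, so C* = 0.995/0.0435 = 22.9.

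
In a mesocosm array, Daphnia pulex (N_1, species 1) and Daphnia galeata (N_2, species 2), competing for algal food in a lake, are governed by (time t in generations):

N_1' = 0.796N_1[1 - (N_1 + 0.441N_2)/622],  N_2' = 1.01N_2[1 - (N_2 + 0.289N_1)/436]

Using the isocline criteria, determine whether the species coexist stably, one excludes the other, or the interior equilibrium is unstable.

Compare the nullcline intercepts: K1/α12 = 622/0.441 = 1410 > K2 = 436; K2/α21 = 436/0.289 = 1510 > K1 = 622.
Since both inequalities hold, each species can invade when rare, so the interior equilibrium is stable.

stable coexistence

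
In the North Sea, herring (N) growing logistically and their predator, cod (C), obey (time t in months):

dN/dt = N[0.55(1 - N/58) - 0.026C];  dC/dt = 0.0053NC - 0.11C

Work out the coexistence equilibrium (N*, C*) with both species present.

N* ≈ 20.8, C* ≈ 13.6

From dC/dt = 0 with C > 0: 0.0053N* = 0.11, so N* = 20.8.
Substitute into dN/dt = 0: 0.55(1 - 20.8/58) = 0.026C*.
The bracket is 0.642, giving C* = 0.353/0.026 = 13.6.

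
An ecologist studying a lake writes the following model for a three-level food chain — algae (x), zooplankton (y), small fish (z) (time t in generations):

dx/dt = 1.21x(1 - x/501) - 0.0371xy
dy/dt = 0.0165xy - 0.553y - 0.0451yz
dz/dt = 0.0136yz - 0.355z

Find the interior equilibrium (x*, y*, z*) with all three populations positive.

x* ≈ 100, y* ≈ 26.1, z* ≈ 24.3

From dz/dt = 0: 0.0136y* = 0.355, so y* = 26.1.
From dx/dt = 0: 1.21(1 - x*/501) = 0.0371·26.1, giving x* = 501·(1 - 0.8) = 100.
From dy/dt = 0: 0.0165·100 - 0.553 = 0.0451z*, so z* = 1.1/0.0451 = 24.3.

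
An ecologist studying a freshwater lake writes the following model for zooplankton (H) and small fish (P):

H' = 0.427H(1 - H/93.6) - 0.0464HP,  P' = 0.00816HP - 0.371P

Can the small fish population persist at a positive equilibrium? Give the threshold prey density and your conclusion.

The predator equation gives dP/dt > 0 only when H > 0.371/0.00816 = 45.5.
Without the predator, H → K = 93.6. Since 93.6 > 45.5, the predator can invade and persist.

Threshold H = 45.5; K > 45.5, so yes, the predator persists.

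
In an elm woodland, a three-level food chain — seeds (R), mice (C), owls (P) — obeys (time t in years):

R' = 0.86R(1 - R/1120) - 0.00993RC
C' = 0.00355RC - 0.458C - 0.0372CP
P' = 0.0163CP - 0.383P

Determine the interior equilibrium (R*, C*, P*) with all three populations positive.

From dP/dt = 0: 0.0163C* = 0.383, so C* = 23.5.
From dR/dt = 0: 0.86(1 - R*/1120) = 0.00993·23.5, giving R* = 1120·(1 - 0.271) = 816.
From dC/dt = 0: 0.00355·816 - 0.458 = 0.0372P*, so P* = 2.44/0.0372 = 65.6.

R* ≈ 816, C* ≈ 23.5, P* ≈ 65.6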